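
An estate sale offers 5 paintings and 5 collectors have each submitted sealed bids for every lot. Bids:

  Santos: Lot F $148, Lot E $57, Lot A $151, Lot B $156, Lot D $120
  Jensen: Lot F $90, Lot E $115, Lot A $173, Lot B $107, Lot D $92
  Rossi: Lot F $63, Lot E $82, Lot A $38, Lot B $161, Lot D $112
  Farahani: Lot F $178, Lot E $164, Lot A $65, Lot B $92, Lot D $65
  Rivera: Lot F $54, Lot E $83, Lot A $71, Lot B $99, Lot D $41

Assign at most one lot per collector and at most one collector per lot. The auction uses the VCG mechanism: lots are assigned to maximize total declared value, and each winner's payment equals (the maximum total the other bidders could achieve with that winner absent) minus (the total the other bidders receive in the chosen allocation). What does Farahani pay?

Farahani pays $28.

Efficient allocation: Santos→Lot D ($120), Jensen→Lot A ($173), Rossi→Lot B ($161), Farahani→Lot F ($178), Rivera→Lot E ($83); total welfare W = $715.
Farahani receives Lot F at value $178, so the others get W − 178 = $537.
Without Farahani: best allocation of the remaining 4 bidders over all 5 lots is Santos→Lot F ($148), Jensen→Lot A ($173), Rossi→Lot B ($161), Rivera→Lot E ($83), total $565.
VCG payment = (others' best without Farahani) − (others' welfare with Farahani) = 565 − 537 = $28.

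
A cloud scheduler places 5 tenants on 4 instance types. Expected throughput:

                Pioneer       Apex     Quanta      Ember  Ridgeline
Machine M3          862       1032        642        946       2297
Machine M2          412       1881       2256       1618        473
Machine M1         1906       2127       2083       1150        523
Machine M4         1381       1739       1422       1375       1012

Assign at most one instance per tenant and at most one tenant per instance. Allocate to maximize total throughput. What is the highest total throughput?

Treat this as an assignment problem: match each tenant to one instance.
Optimal: Ridgeline→Machine M3 (2297 ops/s), Quanta→Machine M2 (2256 ops/s), Pioneer→Machine M1 (1906 ops/s), Apex→Machine M4 (1739 ops/s) — total 2297+2256+1906+1739 = 8198 ops/s.
Column-greedy (each instance in turn goes to its best remaining tenant) gives 8061 ops/s, worse by 137.

Max total: 8198 ops/s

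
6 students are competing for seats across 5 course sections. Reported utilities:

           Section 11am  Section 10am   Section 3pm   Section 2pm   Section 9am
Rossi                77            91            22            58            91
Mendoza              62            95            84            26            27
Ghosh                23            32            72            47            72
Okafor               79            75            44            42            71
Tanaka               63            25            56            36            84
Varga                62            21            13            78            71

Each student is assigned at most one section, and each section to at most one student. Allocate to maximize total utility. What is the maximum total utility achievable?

Max total: 416 points

Optimal: Okafor→Section 11am (79 points), Rossi→Section 10am (91 points), Mendoza→Section 3pm (84 points), Varga→Section 2pm (78 points), Tanaka→Section 9am (84 points) — total 79+91+84+78+84 = 416 points.
Row-greedy (each student in turn takes its best remaining section) gives 362 points, worse by 54.
No other one-to-one assignment exceeds 416 points.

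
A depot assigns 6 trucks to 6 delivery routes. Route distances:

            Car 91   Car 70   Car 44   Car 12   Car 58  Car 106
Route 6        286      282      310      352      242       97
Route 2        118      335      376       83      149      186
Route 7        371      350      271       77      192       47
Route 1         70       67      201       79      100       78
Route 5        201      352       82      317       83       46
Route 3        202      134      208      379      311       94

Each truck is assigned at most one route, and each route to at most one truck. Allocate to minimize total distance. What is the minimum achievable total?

This is a one-to-one assignment (minimum-cost bipartite matching).
Optimal: Car 91→Route 2 (118 km), Car 70→Route 3 (134 km), Car 44→Route 5 (82 km), Car 12→Route 7 (77 km), Car 58→Route 1 (100 km), Car 106→Route 6 (97 km) — total 118+134+82+77+100+97 = 608 km.
Min-entry greedy (repeatedly take the single cheapest remaining cell) gives 758 km, worse by 150.

Min total: 608 km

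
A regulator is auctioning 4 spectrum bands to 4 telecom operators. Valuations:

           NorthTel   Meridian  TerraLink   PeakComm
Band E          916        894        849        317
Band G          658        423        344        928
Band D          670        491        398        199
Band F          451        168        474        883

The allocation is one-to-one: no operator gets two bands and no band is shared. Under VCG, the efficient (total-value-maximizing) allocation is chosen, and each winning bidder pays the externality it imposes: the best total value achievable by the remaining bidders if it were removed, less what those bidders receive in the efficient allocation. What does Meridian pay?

Efficient allocation: NorthTel→Band D ($670M), Meridian→Band E ($894M), TerraLink→Band F ($474M), PeakComm→Band G ($928M); total welfare W = $2966M.
Meridian receives Band E at value $894M, so the others get W − 894 = $2072M.
Without Meridian: best allocation of the remaining 3 bidders over all 4 bands is NorthTel→Band D ($670M), TerraLink→Band E ($849M), PeakComm→Band G ($928M), total $2447M.
VCG payment = (others' best without Meridian) − (others' welfare with Meridian) = 2447 − 2072 = $375M.

Meridian pays $375M.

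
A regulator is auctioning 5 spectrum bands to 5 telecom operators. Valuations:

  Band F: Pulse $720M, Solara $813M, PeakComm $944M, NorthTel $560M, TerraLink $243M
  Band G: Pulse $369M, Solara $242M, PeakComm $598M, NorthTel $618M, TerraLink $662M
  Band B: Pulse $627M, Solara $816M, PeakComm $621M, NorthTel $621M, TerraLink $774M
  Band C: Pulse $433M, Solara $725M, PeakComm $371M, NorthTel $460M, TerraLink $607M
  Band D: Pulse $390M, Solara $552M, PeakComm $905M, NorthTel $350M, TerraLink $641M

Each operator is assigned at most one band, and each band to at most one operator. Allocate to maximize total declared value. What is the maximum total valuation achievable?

Max total: $3742M

Optimal: Pulse→Band F ($720M), Solara→Band C ($725M), PeakComm→Band D ($905M), NorthTel→Band G ($618M), TerraLink→Band B ($774M) — total 720+725+905+618+774 = $3742M.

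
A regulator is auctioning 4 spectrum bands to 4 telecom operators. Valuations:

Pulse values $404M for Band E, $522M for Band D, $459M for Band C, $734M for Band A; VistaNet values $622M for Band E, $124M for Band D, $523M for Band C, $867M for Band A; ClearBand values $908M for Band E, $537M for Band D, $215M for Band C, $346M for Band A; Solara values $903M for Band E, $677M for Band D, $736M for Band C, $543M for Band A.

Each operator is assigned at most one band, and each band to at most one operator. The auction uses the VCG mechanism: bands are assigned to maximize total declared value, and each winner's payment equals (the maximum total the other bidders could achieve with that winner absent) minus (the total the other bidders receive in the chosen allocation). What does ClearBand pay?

ClearBand pays $167M.

Efficient allocation: Pulse→Band D ($522M), VistaNet→Band A ($867M), ClearBand→Band E ($908M), Solara→Band C ($736M); total welfare W = $3033M.
ClearBand receives Band E at value $908M, so the others get W − 908 = $2125M.
Without ClearBand: best allocation of the remaining 3 bidders over all 4 bands is Pulse→Band D ($522M), VistaNet→Band A ($867M), Solara→Band E ($903M), total $2292M.
VCG payment = (others' best without ClearBand) − (others' welfare with ClearBand) = 2292 − 2125 = $167M.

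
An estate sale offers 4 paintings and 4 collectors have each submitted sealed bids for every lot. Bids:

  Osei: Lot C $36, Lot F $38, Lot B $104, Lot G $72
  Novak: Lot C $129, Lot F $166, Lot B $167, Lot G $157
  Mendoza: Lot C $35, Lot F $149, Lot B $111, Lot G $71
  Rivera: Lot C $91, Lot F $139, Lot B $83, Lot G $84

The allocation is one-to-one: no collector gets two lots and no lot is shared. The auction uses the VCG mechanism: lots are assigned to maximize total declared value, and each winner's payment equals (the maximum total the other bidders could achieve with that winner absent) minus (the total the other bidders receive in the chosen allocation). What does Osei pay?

Osei pays $10.

Efficient allocation: Osei→Lot B ($104), Novak→Lot G ($157), Mendoza→Lot F ($149), Rivera→Lot C ($91); total welfare W = $501.
Osei receives Lot B at value $104, so the others get W − 104 = $397.
Without Osei: best allocation of the remaining 3 bidders over all 4 lots is Novak→Lot B ($167), Mendoza→Lot F ($149), Rivera→Lot C ($91), total $407.
VCG payment = (others' best without Osei) − (others' welfare with Osei) = 407 − 397 = $10.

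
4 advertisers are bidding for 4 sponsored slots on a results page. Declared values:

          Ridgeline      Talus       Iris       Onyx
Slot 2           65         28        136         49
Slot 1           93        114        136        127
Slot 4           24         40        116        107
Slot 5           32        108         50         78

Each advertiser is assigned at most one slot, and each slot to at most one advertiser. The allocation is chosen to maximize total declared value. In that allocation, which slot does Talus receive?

Optimal: Ridgeline→Slot 1 ($93), Talus→Slot 5 ($108), Iris→Slot 2 ($136), Onyx→Slot 4 ($107) — total 93+108+136+107 = $444.
No other one-to-one assignment exceeds $444.
Talus's own top slot is Slot 1 ($114), but forcing Talus→Slot 1 and reassigning the rest optimally gives only $389 — worse by 55.

Talus receives Slot 5.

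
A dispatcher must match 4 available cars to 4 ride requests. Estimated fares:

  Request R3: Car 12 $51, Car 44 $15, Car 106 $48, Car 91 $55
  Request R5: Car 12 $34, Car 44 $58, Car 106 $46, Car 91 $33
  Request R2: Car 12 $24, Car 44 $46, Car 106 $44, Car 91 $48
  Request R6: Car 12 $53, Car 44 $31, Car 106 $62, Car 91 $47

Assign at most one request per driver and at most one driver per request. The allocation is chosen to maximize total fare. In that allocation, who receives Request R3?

Car 12 receives Request R3.

Optimal: Car 12→Request R3 ($51), Car 44→Request R5 ($58), Car 106→Request R6 ($62), Car 91→Request R2 ($48) — total 51+58+62+48 = $219.
Row-greedy (each driver in turn takes its best remaining request) gives $207, worse by 12.
Next-best assignment: Car 12→Request R6, Car 44→Request R5, Car 106→Request R2, Car 91→Request R3 = $210.
No other one-to-one assignment exceeds $219.
Car 12's own top request is Request R6 ($53), but forcing Car 12→Request R6 and reassigning the rest optimally gives only $210 — worse by 9.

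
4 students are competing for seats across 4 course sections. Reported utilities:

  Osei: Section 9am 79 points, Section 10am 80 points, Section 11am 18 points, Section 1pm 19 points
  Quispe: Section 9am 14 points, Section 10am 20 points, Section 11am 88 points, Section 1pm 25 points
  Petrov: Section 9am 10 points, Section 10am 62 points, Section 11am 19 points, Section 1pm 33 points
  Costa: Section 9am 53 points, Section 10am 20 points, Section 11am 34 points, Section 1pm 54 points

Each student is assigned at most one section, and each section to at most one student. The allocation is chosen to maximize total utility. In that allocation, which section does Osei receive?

Osei receives Section 9am.

Optimal: Osei→Section 9am (79 points), Quispe→Section 11am (88 points), Petrov→Section 10am (62 points), Costa→Section 1pm (54 points) — total 79+88+62+54 = 283 points.
Row-greedy (each student in turn takes its best remaining section) gives 254 points, worse by 29.
Swapping Costa↔Osei (Costa→Section 9am 53 points, Osei→Section 1pm 19 points) loses 61.
No other one-to-one assignment exceeds 283 points.
Osei's own top section is Section 10am (80 points), but forcing Osei→Section 10am and reassigning the rest optimally gives only 254 points — worse by 29.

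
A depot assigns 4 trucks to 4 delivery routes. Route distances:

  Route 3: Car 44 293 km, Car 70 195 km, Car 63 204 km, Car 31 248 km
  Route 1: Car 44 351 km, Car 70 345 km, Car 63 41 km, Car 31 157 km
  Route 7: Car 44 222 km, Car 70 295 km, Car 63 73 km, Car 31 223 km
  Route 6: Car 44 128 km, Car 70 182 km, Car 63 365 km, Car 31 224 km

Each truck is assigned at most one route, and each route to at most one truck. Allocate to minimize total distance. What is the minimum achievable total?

Optimal: Car 44→Route 6 (128 km), Car 70→Route 3 (195 km), Car 63→Route 7 (73 km), Car 31→Route 1 (157 km) — total 128+195+73+157 = 553 km.
Min-entry greedy (repeatedly take the single cheapest remaining cell) gives 587 km, worse by 34.

Minimum total: 553 km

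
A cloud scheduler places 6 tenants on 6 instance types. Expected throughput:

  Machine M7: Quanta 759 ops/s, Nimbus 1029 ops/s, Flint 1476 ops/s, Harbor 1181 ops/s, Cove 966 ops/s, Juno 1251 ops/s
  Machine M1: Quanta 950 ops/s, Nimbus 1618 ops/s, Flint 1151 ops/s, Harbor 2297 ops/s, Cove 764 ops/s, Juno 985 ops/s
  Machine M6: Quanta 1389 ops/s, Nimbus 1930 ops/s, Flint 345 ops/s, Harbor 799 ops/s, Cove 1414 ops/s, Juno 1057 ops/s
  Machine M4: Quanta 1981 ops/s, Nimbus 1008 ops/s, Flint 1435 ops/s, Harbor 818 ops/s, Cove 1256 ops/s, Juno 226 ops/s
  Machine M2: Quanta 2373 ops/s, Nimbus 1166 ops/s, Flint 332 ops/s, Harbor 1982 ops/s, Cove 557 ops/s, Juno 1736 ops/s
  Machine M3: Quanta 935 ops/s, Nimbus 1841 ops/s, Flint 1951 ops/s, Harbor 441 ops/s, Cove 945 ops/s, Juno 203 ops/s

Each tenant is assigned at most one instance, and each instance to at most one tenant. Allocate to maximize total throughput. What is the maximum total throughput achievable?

This is a one-to-one assignment (maximum-weight bipartite matching).
Optimal: Quanta→Machine M2 (2373 ops/s), Nimbus→Machine M6 (1930 ops/s), Flint→Machine M3 (1951 ops/s), Harbor→Machine M1 (2297 ops/s), Cove→Machine M4 (1256 ops/s), Juno→Machine M7 (1251 ops/s) — total 2373+1930+1951+2297+1256+1251 = 11058 ops/s.
Column-greedy (each instance in turn goes to its best remaining tenant) gives 10365 ops/s, worse by 693.
Next-best assignment: Quanta→Machine M4, Nimbus→Machine M6, Flint→Machine M3, Harbor→Machine M1, Cove→Machine M7, Juno→Machine M2 = 10861 ops/s.
Swapping Nimbus↔Flint (Nimbus→Machine M3 1841 ops/s, Flint→Machine M6 345 ops/s) loses 1695.

Max total: 11058 ops/s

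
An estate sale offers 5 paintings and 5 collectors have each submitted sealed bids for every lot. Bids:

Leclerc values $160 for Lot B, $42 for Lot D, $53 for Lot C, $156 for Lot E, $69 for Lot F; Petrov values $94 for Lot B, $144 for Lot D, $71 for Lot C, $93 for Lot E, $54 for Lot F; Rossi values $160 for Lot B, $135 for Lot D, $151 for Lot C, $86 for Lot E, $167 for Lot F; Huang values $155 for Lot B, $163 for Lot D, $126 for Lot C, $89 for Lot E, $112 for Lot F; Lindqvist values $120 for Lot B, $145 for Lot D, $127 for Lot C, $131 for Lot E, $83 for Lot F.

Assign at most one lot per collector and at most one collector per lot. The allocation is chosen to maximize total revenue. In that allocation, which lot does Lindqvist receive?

This is the linear assignment problem.
Optimal: Leclerc→Lot E ($156), Petrov→Lot D ($144), Rossi→Lot F ($167), Huang→Lot B ($155), Lindqvist→Lot C ($127) — total 156+144+167+155+127 = $749.
Column-greedy (each lot in turn goes to its best remaining collector) gives $659, worse by 90.
Lindqvist's own top lot is Lot D ($145), but forcing Lindqvist→Lot D and reassigning the rest optimally gives only $694 — worse by 55.

Lindqvist receives Lot C.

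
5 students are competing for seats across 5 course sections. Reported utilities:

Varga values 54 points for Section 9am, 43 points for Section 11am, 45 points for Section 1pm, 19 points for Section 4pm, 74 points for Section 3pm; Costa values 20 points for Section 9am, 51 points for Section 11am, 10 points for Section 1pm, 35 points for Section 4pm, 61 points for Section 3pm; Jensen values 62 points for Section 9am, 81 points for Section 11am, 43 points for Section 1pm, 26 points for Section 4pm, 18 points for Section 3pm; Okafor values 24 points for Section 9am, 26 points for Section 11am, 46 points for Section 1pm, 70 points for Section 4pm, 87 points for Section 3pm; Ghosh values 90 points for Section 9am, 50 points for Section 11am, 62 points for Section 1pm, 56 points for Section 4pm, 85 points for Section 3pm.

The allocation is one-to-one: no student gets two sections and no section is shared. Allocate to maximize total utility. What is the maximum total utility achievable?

Max total: 347 points

This is a one-to-one assignment (maximum-weight bipartite matching).
Optimal: Varga→Section 1pm (45 points), Costa→Section 3pm (61 points), Jensen→Section 11am (81 points), Okafor→Section 4pm (70 points), Ghosh→Section 9am (90 points) — total 45+61+81+70+90 = 347 points.
Max-entry greedy (repeatedly take the single best remaining cell) gives 338 points, worse by 9.
Swapping Ghosh↔Jensen (Ghosh→Section 11am 50 points, Jensen→Section 9am 62 points) loses 59.
Every other assignment is strictly worse.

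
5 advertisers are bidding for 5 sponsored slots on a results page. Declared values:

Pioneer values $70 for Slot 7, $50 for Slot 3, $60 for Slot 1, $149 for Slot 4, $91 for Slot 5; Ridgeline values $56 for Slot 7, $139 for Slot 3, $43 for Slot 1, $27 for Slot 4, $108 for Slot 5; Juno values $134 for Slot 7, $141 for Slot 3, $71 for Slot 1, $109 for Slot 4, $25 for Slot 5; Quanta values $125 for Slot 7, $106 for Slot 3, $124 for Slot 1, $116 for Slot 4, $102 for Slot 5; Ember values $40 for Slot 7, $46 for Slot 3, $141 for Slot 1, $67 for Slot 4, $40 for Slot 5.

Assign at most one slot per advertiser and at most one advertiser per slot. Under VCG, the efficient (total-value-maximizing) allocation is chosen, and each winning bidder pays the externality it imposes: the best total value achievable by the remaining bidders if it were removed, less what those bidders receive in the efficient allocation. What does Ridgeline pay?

Efficient allocation: Pioneer→Slot 4 ($149), Ridgeline→Slot 3 ($139), Juno→Slot 7 ($134), Quanta→Slot 5 ($102), Ember→Slot 1 ($141); total welfare W = $665.
Ridgeline receives Slot 3 at value $139, so the others get W − 139 = $526.
Without Ridgeline: best allocation of the remaining 4 bidders over all 5 slots is Pioneer→Slot 4 ($149), Juno→Slot 3 ($141), Quanta→Slot 7 ($125), Ember→Slot 1 ($141), total $556.
VCG payment = (others' best without Ridgeline) − (others' welfare with Ridgeline) = 556 − 526 = $30.

Ridgeline pays $30.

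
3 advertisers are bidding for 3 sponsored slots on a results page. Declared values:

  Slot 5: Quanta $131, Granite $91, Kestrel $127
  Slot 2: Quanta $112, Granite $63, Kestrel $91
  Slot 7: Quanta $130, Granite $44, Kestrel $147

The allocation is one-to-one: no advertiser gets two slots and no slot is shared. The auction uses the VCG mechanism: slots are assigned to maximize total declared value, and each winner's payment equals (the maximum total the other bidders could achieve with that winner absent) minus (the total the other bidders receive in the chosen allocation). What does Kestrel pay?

Kestrel pays $18.

Efficient allocation: Quanta→Slot 2 ($112), Granite→Slot 5 ($91), Kestrel→Slot 7 ($147); total welfare W = $350.
Kestrel receives Slot 7 at value $147, so the others get W − 147 = $203.
Without Kestrel: best allocation of the remaining 2 bidders over all 3 slots is Quanta→Slot 7 ($130), Granite→Slot 5 ($91), total $221.
VCG payment = (others' best without Kestrel) − (others' welfare with Kestrel) = 221 − 203 = $18.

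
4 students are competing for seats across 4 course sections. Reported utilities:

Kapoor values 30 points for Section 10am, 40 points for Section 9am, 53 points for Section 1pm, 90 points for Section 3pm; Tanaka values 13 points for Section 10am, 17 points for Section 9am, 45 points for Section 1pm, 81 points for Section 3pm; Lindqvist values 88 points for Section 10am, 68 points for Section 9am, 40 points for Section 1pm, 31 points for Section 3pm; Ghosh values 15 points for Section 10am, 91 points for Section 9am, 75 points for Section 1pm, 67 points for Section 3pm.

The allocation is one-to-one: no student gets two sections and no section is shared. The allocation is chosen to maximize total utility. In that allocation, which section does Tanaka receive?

Treat this as an assignment problem: match each student to one section.
Optimal: Kapoor→Section 3pm (90 points), Tanaka→Section 1pm (45 points), Lindqvist→Section 10am (88 points), Ghosh→Section 9am (91 points) — total 90+45+88+91 = 314 points.
Column-greedy (each section in turn goes to its best remaining student) gives 313 points, worse by 1.
Next-best assignment: Kapoor→Section 1pm, Tanaka→Section 3pm, Lindqvist→Section 10am, Ghosh→Section 9am = 313 points.
Swapping Ghosh↔Tanaka (Ghosh→Section 1pm 75 points, Tanaka→Section 9am 17 points) loses 44.
Tanaka's own top section is Section 3pm (81 points), but forcing Tanaka→Section 3pm and reassigning the rest optimally gives only 313 points — worse by 1.

Tanaka receives Section 1pm.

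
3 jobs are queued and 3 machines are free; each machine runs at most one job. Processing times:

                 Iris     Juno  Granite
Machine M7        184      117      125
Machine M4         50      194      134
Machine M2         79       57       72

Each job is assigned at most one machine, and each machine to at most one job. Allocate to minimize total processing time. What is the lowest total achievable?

Min total: 232 min

This is a one-to-one assignment (minimum-cost bipartite matching).
Optimal: Iris→Machine M4 (50 min), Juno→Machine M2 (57 min), Granite→Machine M7 (125 min) — total 50+57+125 = 232 min.
Column-greedy (each machine in turn goes to its cheapest remaining job) gives 239 min, worse by 7.
Swapping Iris↔Granite (Iris→Machine M7 184 min, Granite→Machine M4 134 min) adds 143.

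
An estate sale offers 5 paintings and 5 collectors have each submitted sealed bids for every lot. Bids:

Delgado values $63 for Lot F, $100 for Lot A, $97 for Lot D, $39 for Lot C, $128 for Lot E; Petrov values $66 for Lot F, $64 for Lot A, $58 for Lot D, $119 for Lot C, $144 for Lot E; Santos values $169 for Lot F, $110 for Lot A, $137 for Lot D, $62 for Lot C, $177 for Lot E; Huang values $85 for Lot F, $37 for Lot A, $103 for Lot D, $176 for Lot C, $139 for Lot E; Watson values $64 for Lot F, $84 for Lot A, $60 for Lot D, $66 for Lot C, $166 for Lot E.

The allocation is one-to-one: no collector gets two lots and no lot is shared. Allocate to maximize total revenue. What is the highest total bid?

Max total: $672

Treat this as an assignment problem: match each collector to one lot.
Optimal: Delgado→Lot D ($97), Petrov→Lot A ($64), Santos→Lot F ($169), Huang→Lot C ($176), Watson→Lot E ($166) — total 97+64+169+176+166 = $672.
Max-entry greedy (repeatedly take the single best remaining cell) gives $579, worse by 93.
Next-best assignment: Delgado→Lot D, Petrov→Lot E, Santos→Lot F, Huang→Lot C, Watson→Lot A = $670.
Swapping Petrov↔Huang (Petrov→Lot C $119, Huang→Lot A $37) loses 84.
No other one-to-one assignment exceeds $672.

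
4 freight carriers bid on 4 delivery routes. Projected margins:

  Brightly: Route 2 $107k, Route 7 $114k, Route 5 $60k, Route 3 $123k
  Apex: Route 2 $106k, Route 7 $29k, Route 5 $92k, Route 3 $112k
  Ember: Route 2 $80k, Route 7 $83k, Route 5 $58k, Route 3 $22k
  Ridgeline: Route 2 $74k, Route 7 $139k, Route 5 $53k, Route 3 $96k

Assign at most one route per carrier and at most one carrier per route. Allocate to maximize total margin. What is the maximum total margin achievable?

Max total: $434k

Optimal: Brightly→Route 3 ($123k), Apex→Route 5 ($92k), Ember→Route 2 ($80k), Ridgeline→Route 7 ($139k) — total 123+92+80+139 = $434k.
Column-greedy (each route in turn goes to its best remaining carrier) gives $360k, worse by 74.
Next-best assignment: Brightly→Route 3, Apex→Route 2, Ember→Route 5, Ridgeline→Route 7 = $426k.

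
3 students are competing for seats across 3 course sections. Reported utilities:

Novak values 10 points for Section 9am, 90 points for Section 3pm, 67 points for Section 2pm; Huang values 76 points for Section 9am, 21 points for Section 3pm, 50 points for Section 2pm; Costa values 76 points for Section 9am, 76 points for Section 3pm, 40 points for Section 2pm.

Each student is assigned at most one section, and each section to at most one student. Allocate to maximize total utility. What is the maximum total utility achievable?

Maximum total: 219 points

This is the linear assignment problem.
Optimal: Novak→Section 2pm (67 points), Huang→Section 9am (76 points), Costa→Section 3pm (76 points) — total 67+76+76 = 219 points.
Column-greedy (each section in turn goes to its best remaining student) gives 206 points, worse by 13.
Swapping Costa↔Huang (Costa→Section 9am 76 points, Huang→Section 3pm 21 points) loses 55.
Checked against all permutations: 219 points is optimal.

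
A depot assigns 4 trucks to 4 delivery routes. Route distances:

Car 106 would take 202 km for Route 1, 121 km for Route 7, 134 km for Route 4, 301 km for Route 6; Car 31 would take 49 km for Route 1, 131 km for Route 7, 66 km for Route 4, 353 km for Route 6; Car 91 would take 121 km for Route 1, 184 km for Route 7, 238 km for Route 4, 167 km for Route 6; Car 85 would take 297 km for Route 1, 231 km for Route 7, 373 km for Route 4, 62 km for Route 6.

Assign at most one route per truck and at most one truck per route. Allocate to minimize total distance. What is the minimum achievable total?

This is the linear assignment problem.
Optimal: Car 106→Route 7 (121 km), Car 31→Route 4 (66 km), Car 91→Route 1 (121 km), Car 85→Route 6 (62 km) — total 121+66+121+62 = 370 km.
Row-greedy (each truck in turn takes its cheapest remaining route) gives 710 km, worse by 340.
Next-best assignment: Car 106→Route 4, Car 31→Route 1, Car 91→Route 7, Car 85→Route 6 = 429 km.

Minimum total: 370 km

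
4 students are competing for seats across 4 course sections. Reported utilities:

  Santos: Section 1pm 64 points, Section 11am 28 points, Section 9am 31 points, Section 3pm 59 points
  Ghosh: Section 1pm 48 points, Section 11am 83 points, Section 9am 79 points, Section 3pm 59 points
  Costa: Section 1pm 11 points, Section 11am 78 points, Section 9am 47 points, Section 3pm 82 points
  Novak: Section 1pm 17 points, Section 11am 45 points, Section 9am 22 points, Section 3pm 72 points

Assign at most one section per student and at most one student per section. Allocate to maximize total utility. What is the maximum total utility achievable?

Treat this as an assignment problem: match each student to one section.
Optimal: Santos→Section 1pm (64 points), Ghosh→Section 9am (79 points), Costa→Section 11am (78 points), Novak→Section 3pm (72 points) — total 64+79+78+72 = 293 points.
Column-greedy (each section in turn goes to its best remaining student) gives 266 points, worse by 27.

Max total: 293 points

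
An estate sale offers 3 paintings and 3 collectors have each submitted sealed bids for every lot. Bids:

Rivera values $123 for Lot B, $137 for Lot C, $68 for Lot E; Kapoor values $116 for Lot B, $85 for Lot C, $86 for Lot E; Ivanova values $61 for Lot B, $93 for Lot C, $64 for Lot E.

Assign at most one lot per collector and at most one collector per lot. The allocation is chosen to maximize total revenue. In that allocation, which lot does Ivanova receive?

Ivanova receives Lot E.

Optimal: Rivera→Lot C ($137), Kapoor→Lot B ($116), Ivanova→Lot E ($64) — total 137+116+64 = $317.
Column-greedy (each lot in turn goes to its best remaining collector) gives $302, worse by 15.
No other one-to-one assignment exceeds $317.
Ivanova's own top lot is Lot C ($93), but forcing Ivanova→Lot C and reassigning the rest optimally gives only $302 — worse by 15.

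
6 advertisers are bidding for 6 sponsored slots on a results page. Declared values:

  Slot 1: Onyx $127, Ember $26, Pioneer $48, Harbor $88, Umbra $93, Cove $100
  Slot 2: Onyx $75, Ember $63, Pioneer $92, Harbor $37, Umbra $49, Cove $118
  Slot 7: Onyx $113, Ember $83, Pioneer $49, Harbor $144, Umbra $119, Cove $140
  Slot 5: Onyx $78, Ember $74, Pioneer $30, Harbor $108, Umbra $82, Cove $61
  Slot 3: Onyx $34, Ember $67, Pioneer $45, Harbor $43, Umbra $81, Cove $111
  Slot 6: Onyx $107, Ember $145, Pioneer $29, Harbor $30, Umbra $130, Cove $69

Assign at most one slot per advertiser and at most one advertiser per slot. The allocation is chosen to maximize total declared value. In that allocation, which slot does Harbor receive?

Optimal: Onyx→Slot 1 ($127), Ember→Slot 6 ($145), Pioneer→Slot 2 ($92), Harbor→Slot 5 ($108), Umbra→Slot 7 ($119), Cove→Slot 3 ($111) — total 127+145+92+108+119+111 = $702.
Column-greedy (each slot in turn goes to its best remaining advertiser) gives $567, worse by 135.
Next-best assignment: Onyx→Slot 1, Ember→Slot 6, Pioneer→Slot 2, Harbor→Slot 7, Umbra→Slot 5, Cove→Slot 3 = $701.
Every other assignment is strictly worse.
Harbor's own top slot is Slot 7 ($144), but forcing Harbor→Slot 7 and reassigning the rest optimally gives only $701 — worse by 1.

Harbor receives Slot 5.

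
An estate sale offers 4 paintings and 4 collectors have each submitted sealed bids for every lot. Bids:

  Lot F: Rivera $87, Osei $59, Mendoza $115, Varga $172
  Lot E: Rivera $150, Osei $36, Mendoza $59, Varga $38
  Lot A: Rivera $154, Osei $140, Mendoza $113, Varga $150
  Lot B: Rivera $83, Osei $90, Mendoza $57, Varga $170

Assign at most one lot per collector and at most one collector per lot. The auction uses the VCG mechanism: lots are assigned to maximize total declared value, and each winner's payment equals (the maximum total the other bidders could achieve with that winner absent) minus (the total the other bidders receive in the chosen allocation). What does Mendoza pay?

Mendoza pays $2.

Efficient allocation: Rivera→Lot E ($150), Osei→Lot A ($140), Mendoza→Lot F ($115), Varga→Lot B ($170); total welfare W = $575.
Mendoza receives Lot F at value $115, so the others get W − 115 = $460.
Without Mendoza: best allocation of the remaining 3 bidders over all 4 lots is Rivera→Lot E ($150), Osei→Lot A ($140), Varga→Lot F ($172), total $462.
VCG payment = (others' best without Mendoza) − (others' welfare with Mendoza) = 462 − 460 = $2.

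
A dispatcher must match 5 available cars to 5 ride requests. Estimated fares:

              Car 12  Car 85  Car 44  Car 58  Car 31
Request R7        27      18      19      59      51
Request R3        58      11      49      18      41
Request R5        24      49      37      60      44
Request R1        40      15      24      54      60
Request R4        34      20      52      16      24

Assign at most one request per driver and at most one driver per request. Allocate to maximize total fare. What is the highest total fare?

Max total: $278

This is the linear assignment problem.
Optimal: Car 12→Request R3 ($58), Car 85→Request R5 ($49), Car 44→Request R4 ($52), Car 58→Request R7 ($59), Car 31→Request R1 ($60) — total 58+49+52+59+60 = $278.
Max-entry greedy (repeatedly take the single best remaining cell) gives $248, worse by 30.
Swapping Car 85↔Car 31 (Car 85→Request R1 $15, Car 31→Request R5 $44) loses 50.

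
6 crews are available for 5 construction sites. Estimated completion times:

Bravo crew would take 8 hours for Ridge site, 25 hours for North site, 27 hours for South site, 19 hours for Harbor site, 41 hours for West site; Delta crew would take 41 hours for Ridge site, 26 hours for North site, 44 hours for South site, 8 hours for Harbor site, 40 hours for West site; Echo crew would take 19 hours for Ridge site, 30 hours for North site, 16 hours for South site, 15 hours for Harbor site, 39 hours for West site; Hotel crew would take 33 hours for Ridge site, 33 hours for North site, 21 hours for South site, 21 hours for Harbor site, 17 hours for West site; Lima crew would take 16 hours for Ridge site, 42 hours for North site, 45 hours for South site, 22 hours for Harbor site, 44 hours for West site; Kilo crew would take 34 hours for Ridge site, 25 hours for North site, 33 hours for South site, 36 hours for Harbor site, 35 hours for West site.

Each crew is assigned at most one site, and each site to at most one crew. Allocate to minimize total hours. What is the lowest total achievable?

Optimal: Bravo crew→Ridge site (8 hours), Kilo crew→North site (25 hours), Echo crew→South site (16 hours), Delta crew→Harbor site (8 hours), Hotel crew→West site (17 hours) — total 8+25+16+8+17 = 74 hours.
Row-greedy (each crew in turn takes its cheapest remaining site) gives 91 hours, worse by 17.
Checked against all permutations: 74 hours is optimal.

Minimum total: 74 hours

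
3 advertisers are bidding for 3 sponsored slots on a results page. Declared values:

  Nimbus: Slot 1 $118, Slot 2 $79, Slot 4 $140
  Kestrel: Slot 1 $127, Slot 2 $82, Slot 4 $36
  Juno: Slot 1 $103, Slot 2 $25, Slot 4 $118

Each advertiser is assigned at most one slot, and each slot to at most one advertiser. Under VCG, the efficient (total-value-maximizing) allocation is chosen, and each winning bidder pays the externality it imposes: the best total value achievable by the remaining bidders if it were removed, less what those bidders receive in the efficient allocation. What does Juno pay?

Juno pays $45.

Efficient allocation: Nimbus→Slot 4 ($140), Kestrel→Slot 2 ($82), Juno→Slot 1 ($103); total welfare W = $325.
Juno receives Slot 1 at value $103, so the others get W − 103 = $222.
Without Juno: best allocation of the remaining 2 bidders over all 3 slots is Nimbus→Slot 4 ($140), Kestrel→Slot 1 ($127), total $267.
VCG payment = (others' best without Juno) − (others' welfare with Juno) = 267 − 222 = $45.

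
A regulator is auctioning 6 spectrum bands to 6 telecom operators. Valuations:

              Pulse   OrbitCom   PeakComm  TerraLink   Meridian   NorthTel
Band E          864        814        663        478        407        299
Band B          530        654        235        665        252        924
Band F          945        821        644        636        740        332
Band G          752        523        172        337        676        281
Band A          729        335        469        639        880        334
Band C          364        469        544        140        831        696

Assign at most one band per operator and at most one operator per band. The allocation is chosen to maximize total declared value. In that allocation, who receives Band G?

Optimal: Pulse→Band G ($752M), OrbitCom→Band F ($821M), PeakComm→Band E ($663M), TerraLink→Band A ($639M), Meridian→Band C ($831M), NorthTel→Band B ($924M) — total 752+821+663+639+831+924 = $4630M.
Max-entry greedy (repeatedly take the single best remaining cell) gives $4444M, worse by 186.
Next-best assignment: Pulse→Band G, OrbitCom→Band E, PeakComm→Band F, TerraLink→Band A, Meridian→Band C, NorthTel→Band B = $4604M.
Every other assignment is strictly worse.
Pulse's own top band is Band F ($945M), but forcing Pulse→Band F and reassigning the rest optimally gives only $4542M — worse by 88.

Pulse receives Band G.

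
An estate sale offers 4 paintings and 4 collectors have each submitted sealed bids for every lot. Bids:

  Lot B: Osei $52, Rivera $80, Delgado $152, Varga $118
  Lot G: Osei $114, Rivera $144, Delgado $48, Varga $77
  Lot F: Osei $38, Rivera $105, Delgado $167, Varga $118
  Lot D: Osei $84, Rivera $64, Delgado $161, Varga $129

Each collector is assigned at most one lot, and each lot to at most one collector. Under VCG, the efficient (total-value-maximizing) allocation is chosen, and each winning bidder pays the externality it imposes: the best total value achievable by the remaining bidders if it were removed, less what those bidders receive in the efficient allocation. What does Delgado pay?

Efficient allocation: Osei→Lot D ($84), Rivera→Lot G ($144), Delgado→Lot F ($167), Varga→Lot B ($118); total welfare W = $513.
Delgado receives Lot F at value $167, so the others get W − 167 = $346.
Without Delgado: best allocation of the remaining 3 bidders over all 4 lots is Osei→Lot G ($114), Rivera→Lot F ($105), Varga→Lot D ($129), total $348.
VCG payment = (others' best without Delgado) − (others' welfare with Delgado) = 348 − 346 = $2.

Delgado pays $2.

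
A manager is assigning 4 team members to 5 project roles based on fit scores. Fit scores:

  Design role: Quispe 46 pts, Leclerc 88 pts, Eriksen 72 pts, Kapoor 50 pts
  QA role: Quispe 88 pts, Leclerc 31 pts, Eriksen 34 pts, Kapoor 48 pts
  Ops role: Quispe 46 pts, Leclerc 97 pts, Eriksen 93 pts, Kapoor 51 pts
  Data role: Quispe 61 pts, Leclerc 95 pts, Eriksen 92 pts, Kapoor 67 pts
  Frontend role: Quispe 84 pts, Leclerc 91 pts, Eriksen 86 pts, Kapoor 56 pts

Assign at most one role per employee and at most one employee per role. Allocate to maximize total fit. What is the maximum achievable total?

Optimal: Quispe→QA role (88 pts), Leclerc→Frontend role (91 pts), Eriksen→Ops role (93 pts), Kapoor→Data role (67 pts) — total 88+91+93+67 = 339 pts.
Max-entry greedy (repeatedly take the single best remaining cell) gives 333 pts, worse by 6.

Maximum total: 339 pts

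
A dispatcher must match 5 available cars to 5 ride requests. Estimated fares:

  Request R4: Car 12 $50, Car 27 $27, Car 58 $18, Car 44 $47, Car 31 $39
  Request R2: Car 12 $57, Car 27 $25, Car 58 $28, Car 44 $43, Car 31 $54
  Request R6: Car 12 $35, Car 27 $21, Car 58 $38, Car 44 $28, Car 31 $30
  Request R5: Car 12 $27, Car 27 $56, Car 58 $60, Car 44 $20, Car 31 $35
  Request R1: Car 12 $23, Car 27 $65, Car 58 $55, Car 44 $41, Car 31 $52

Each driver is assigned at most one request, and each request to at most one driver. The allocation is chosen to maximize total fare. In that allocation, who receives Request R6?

Car 12 receives Request R6.

This is the linear assignment problem.
Optimal: Car 12→Request R6 ($35), Car 27→Request R1 ($65), Car 58→Request R5 ($60), Car 44→Request R4 ($47), Car 31→Request R2 ($54) — total 35+65+60+47+54 = $261.
Next-best assignment: Car 12→Request R2, Car 27→Request R1, Car 58→Request R5, Car 44→Request R4, Car 31→Request R6 = $259.
Swapping Car 31↔Car 58 (Car 31→Request R5 $35, Car 58→Request R2 $28) loses 51.
Car 12's own top request is Request R2 ($57), but forcing Car 12→Request R2 and reassigning the rest optimally gives only $259 — worse by 2.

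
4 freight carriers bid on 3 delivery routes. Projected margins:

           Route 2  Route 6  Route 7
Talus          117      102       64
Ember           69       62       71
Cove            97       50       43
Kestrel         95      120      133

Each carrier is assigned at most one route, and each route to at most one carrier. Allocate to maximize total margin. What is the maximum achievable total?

Max total: $332k

Optimal: Cove→Route 2 ($97k), Talus→Route 6 ($102k), Kestrel→Route 7 ($133k) — total 97+102+133 = $332k.
Max-entry greedy (repeatedly take the single best remaining cell) gives $312k, worse by 20.
Next-best assignment: Talus→Route 2, Ember→Route 6, Kestrel→Route 7 = $312k.
Swapping Kestrel↔Cove (Kestrel→Route 2 $95k, Cove→Route 7 $43k) loses 92.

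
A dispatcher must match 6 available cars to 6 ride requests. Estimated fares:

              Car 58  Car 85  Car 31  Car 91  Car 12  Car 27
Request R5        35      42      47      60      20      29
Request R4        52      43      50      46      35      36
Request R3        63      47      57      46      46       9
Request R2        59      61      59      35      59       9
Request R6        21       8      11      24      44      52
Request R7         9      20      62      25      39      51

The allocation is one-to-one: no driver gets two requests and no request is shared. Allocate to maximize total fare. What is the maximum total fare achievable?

Max total: $339

Treat this as an assignment problem: match each driver to one request.
Optimal: Car 58→Request R3 ($63), Car 85→Request R4 ($43), Car 31→Request R7 ($62), Car 91→Request R5 ($60), Car 12→Request R2 ($59), Car 27→Request R6 ($52) — total 63+43+62+60+59+52 = $339.
Row-greedy (each driver in turn takes its best remaining request) gives $326, worse by 13.
Swapping Car 91↔Car 27 (Car 91→Request R6 $24, Car 27→Request R5 $29) loses 59.
Checked against all permutations: $339 is optimal.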